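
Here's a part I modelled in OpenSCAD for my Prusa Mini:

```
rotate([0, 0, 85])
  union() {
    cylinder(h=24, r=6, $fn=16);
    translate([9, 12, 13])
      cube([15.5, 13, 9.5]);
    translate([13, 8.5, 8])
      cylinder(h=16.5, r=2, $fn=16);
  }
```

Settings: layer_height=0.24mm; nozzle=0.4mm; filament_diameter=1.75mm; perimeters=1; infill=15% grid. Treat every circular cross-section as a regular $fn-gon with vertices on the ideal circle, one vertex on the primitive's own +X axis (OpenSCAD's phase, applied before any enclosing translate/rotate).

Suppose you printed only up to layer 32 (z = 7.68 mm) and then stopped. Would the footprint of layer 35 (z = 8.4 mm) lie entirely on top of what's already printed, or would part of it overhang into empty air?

Compare the two slices. At z = 7.68: the r=6 cylinder gives a regular 16-gon of circumradius 6 (constant along its height) (area = (16/2)·6.000²·sin(360°/16) = 110.21 mm²); the cube at (9, 12) is absent (z outside [13, 22.5]); the cylinder at (13, 8.5) does not reach this height (z outside [8, 24.5]); Combining (union): only the r=6 cylinder is present, so the union is just that shape — area = 110.21 mm²; (rotated 85° about Z; rotation is an isometry so areas/perimeters/island counts are preserved). At z = 8.4: the r=6 cylinder contributes a regular 16-gon of circumradius 6 (area = (16/2)·6.000²·sin(360°/16) = 110.21 mm²); the cube at (9, 12) does not reach this height (z outside [13, 22.5]); the cylinder at (13, 8.5): section is a regular 16-gon, circumradius r=2 (area = (16/2)·2.000²·sin(360°/16) = 12.25 mm²); Taking the union: the 2 present regions are separate (no shared area or edge), so areas and boundary lengths simply add and each stays a separate island — area = 122.46 mm²; (rotated 85° about Z; rotation is an isometry so areas/perimeters/island counts are preserved). Checking containment: at z = 8.4 the cross-section extends beyond the z = 7.68 cross-section by about 12.25 mm².

part overhangs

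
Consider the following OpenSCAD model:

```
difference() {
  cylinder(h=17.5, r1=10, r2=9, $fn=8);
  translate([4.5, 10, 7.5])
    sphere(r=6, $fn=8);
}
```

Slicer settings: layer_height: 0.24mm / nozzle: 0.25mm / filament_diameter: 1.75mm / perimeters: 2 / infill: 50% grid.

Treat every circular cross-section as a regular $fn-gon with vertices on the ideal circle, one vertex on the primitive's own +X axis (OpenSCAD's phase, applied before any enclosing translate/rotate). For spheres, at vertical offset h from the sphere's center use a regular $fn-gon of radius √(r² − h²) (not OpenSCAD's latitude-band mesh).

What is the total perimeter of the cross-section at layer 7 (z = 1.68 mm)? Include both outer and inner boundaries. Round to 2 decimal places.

At z = 1.68 mm: the cone (r1=10→r2=9) has section circumradius 9.904 here — a regular 8-gon (perimeter = 2·8·9.904·sin(180°/8) = 60.64 mm); the r=6 sphere at (4.5, 10) contributes a regular 8-gon of circumradius √(6²−5.82²) = 1.459 (perimeter = 2·8·1.459·sin(180°/8) = 8.93 mm); Taking the first minus the rest: starting from the cone, the r=6 sphere at (4.5, 10) misses the remaining region (no effect) — boundary = 60.64 mm. Overall, the cross-section is a single solid region. Total boundary length (outer) = 60.64 mm.

60.64 mm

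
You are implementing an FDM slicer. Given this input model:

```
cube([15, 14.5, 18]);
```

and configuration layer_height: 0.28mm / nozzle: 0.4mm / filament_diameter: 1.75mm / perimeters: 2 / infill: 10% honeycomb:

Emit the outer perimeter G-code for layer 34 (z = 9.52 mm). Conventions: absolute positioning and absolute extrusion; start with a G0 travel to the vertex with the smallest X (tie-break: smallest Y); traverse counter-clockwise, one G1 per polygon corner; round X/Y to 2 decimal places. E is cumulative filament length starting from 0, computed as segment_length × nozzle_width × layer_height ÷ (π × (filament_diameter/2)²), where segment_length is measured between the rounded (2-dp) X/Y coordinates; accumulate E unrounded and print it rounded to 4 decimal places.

G0 X0.00 Y0.00 Z9.52
G1 X15.00 Y0.00 E0.6985
G1 X15.00 Y14.50 E1.3736
G1 X0.00 Y14.50 E2.0721
G1 X0.00 Y0.00 E2.7473

At z = 9.52 mm: the 15×14.5 cube contributes its full rectangle. The outline is a single polygon with 4 vertices. Extrusion per mm of travel: 0.4 × 0.28 / (π × 0.875²) = 0.046564. Accumulating E over each segment gives final E = 2.7473.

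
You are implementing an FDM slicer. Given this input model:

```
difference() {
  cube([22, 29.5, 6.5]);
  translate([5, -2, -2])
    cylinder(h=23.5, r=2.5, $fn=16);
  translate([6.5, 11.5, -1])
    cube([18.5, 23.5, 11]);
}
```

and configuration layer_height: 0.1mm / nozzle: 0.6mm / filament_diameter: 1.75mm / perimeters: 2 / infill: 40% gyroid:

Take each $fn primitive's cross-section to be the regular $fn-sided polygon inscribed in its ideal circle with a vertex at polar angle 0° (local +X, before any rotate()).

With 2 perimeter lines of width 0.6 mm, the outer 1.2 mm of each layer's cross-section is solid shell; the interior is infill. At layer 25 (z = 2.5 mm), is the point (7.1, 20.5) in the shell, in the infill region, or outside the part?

outside

At z = 2.5 mm: the 22×29.5 cube contributes its full rectangle; the r=2.5 cylinder at (5, -2) contributes a regular 16-gon of circumradius 2.5; the cube at (6.5, 11.5) is present — its section is the full 18.5×23.5 rectangle; Taking the first minus the rest: starting from the 22×29.5 cube, the r=2.5 cylinder at (5, -2) partially overlaps it — only the 0.92 mm² overlap (of its 19.13 mm²) is removed, clipping the outline; the 18.5×23.5 cube at (6.5, 11.5) partially overlaps it — only the 279.00 mm² overlap (of its 434.75 mm²) is removed, clipping the outline — 1 connected region. Overall, the cross-section is a single solid region. The nearest boundary edge runs (6.50, 29.50)→(6.50, 11.50); distance from the point to it = 0.60 mm. The point is not inside any of the regions above, so it lies outside the cross-section (0.60 mm from the nearest boundary).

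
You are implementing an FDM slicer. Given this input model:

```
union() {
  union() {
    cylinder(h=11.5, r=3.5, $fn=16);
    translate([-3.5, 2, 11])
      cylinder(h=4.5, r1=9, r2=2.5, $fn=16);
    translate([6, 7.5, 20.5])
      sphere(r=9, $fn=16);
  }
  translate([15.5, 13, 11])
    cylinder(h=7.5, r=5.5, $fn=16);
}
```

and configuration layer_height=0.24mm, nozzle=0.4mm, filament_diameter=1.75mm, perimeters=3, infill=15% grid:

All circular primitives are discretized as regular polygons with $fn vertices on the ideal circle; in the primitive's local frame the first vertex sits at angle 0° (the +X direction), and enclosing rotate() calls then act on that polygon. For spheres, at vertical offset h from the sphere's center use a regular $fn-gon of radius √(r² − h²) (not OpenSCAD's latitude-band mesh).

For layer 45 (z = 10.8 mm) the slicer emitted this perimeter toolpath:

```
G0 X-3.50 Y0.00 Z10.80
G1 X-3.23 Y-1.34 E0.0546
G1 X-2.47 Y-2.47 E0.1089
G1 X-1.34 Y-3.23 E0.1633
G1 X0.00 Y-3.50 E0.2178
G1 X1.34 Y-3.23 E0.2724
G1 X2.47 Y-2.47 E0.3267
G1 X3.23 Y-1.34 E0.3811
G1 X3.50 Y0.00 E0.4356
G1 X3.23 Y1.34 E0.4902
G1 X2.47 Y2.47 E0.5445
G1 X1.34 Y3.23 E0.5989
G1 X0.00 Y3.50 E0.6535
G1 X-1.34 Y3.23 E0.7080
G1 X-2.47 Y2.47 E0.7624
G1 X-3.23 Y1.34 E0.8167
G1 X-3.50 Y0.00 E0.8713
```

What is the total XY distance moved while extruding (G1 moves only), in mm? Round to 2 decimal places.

21.83 mm

Sum the Euclidean lengths of each G1 segment: total = 21.83 mm.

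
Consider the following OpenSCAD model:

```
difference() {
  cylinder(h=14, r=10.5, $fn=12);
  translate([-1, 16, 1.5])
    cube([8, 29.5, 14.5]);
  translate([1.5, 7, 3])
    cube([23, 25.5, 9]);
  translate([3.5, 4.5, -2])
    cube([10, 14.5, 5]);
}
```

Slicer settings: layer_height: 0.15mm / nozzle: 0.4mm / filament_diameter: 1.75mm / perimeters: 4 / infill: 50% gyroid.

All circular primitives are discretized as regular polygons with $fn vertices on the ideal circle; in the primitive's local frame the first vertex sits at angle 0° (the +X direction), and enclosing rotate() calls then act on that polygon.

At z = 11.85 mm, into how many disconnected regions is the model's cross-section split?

At z = 11.85 mm: the r=10.5 cylinder contributes a regular 12-gon of circumradius 10.5; the cube at (-1, 16) (footprint 8×29.5) is included at this height; the 23×25.5 cube at (1.5, 7) contributes its full rectangle; the cube at (3.5, 4.5) is absent (z outside [-2, 3]); After the difference (first − rest): starting from the r=10.5 cylinder, the 8×29.5 cube at (-1, 16) misses the remaining region (no effect); the 23×25.5 cube at (1.5, 7) partially overlaps it — only the 11.92 mm² overlap (of its 586.50 mm²) is removed, clipping the outline — 1 connected region. The result has 1 disconnected region.

1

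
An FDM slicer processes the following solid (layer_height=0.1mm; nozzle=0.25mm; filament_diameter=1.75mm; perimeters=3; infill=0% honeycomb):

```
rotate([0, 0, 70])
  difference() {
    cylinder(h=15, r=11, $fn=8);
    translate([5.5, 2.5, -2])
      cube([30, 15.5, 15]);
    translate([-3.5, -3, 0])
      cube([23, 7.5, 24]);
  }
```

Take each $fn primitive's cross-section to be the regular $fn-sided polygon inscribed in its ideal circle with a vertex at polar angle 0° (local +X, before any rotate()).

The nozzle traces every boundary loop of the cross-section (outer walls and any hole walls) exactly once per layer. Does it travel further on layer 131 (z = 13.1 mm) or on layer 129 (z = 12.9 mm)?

layer 131 (z = 13.1 mm)

Layer 131 (z = 13.1): the r=11 cylinder contributes a regular 8-gon of circumradius 11 (perimeter = 2·8·11.000·sin(180°/8) = 67.35 mm); the cube at (5.5, 2.5) does not reach this height (z outside [-2, 13]); the cube at (-3.5, -3) is present — its section is the full 23×7.5 rectangle (perimeter 61.00 mm); Subtracting the remaining from the first: starting from the r=11 cylinder, the 23×7.5 cube at (-3.5, -3) partially overlaps it — only the 102.69 mm² overlap (of its 172.50 mm²) is removed, clipping the outline — boundary = 92.63 mm; (rotated 70° about Z; rotation is an isometry so areas/perimeters/island counts are preserved). So its perimeter = 92.63 mm. Layer 129 (z = 12.9): the r=11 cylinder contributes a regular 8-gon of circumradius 11 (perimeter = 2·8·11.000·sin(180°/8) = 67.35 mm); the cube at (5.5, 2.5) (footprint 30×15.5) is included at this height (perimeter 91.00 mm); the cube at (-3.5, -3) is present — its section is the full 23×7.5 rectangle (perimeter 61.00 mm); Subtracting the remaining from the first: starting from the r=11 cylinder, the 30×15.5 cube at (5.5, 2.5) partially overlaps it — only the 18.87 mm² overlap (of its 465.00 mm²) is removed, clipping the outline; the 23×7.5 cube at (-3.5, -3) partially overlaps it — only the 94.59 mm² overlap (of its 172.50 mm²) is removed, clipping the outline — boundary = 87.20 mm; (whole slice rotated 70° about Z — lengths, areas and connectivity unchanged). So its perimeter = 87.20 mm. Layer 131 is larger (92.63 vs 87.20 mm).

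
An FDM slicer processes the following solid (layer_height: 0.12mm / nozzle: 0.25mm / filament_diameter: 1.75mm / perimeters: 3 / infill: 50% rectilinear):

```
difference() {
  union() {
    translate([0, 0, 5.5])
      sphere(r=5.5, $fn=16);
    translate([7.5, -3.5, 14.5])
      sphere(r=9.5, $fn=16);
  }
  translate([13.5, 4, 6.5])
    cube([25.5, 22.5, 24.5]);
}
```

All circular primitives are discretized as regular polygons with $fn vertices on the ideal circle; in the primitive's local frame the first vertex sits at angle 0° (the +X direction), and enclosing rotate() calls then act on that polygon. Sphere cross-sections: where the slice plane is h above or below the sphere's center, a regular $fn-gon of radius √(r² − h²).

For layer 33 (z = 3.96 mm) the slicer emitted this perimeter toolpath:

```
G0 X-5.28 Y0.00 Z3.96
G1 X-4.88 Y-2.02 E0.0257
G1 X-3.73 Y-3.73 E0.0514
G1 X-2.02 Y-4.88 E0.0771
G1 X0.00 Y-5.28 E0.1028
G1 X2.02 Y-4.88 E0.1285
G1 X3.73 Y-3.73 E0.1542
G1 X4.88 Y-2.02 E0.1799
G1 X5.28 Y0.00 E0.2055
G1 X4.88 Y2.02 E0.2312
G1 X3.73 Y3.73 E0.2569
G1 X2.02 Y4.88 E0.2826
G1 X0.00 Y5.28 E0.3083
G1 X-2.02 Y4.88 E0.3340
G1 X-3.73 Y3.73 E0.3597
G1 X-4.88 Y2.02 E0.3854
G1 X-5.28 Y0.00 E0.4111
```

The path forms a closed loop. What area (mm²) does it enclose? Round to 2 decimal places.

85.33 mm²

Apply the shoelace formula to the sequence of (X, Y) vertices; enclosed area = 85.33 mm².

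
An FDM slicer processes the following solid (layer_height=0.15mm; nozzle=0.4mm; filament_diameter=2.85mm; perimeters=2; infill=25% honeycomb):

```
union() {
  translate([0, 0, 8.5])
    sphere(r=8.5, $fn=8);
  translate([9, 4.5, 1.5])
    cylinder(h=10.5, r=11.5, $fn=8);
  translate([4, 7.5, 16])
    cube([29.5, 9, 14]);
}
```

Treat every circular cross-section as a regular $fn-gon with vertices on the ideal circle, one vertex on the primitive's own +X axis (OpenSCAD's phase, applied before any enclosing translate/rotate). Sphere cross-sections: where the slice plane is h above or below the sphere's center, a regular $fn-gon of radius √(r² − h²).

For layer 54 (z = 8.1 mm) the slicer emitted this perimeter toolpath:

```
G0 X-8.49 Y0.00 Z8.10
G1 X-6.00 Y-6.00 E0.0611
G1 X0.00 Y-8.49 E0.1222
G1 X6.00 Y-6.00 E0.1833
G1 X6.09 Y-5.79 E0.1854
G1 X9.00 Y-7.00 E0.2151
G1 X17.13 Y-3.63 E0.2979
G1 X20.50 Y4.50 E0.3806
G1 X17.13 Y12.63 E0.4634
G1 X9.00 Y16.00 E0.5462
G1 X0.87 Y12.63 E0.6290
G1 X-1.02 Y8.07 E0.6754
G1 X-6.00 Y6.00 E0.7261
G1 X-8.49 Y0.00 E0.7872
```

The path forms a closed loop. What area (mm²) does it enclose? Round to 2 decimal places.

Apply the shoelace formula to the sequence of (X, Y) vertices; enclosed area = 478.99 mm².

478.99 mm²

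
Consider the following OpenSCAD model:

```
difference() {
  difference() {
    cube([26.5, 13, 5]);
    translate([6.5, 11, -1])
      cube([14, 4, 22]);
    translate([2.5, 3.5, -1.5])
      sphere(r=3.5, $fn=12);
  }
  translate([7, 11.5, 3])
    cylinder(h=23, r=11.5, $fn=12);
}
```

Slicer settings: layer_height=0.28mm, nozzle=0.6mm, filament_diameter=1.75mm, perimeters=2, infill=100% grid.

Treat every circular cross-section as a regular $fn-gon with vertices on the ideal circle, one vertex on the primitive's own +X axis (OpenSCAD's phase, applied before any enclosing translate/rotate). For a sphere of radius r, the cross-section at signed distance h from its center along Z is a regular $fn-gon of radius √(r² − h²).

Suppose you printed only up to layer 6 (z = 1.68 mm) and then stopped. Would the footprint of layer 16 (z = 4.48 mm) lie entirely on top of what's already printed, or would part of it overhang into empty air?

entirely on top

Compare the two slices. At z = 1.68: the 26.5×13 cube contributes its full rectangle (area 344.50 mm²); the cube at (6.5, 11) (footprint 14×4) is included at this height (area 56.00 mm²); the r=3.5 sphere at (2.5, 3.5) contributes a regular 12-gon of circumradius √(3.5²−3.18²) = 1.462 (area = (12/2)·1.462²·sin(360°/12) = 6.41 mm²); After the difference (first − rest): starting from the 26.5×13 cube (344.50 mm²), the 14×4 cube at (6.5, 11) partially overlaps it — only the 28.00 mm² overlap (of its 56.00 mm²) is removed, clipping the outline; the r=3.5 sphere at (2.5, 3.5) lies wholly inside it (removes its full 6.41 mm² and its 9.08 mm outline becomes a hole wall) — area = 310.09 mm²; the cylinder at (7, 11.5) is absent (z outside [3, 26]); Taking the first minus the rest: none of the subtracted shapes is present at this height, so that combined region is unchanged — area = 310.09 mm². At z = 4.48: the cube is present — its section is the full 26.5×13 rectangle (area 344.50 mm²); the cube at (6.5, 11) (footprint 14×4) is included at this height (area 56.00 mm²); the sphere at (2.5, 3.5) is not intersected at this z (|z−center|=5.980 > r=3.5); Taking the first minus the rest: starting from the 26.5×13 cube (344.50 mm²), the 14×4 cube at (6.5, 11) partially overlaps it — only the 28.00 mm² overlap (of its 56.00 mm²) is removed, clipping the outline — area = 316.50 mm²; the cylinder at (7, 11.5): section is a regular 12-gon, circumradius r=11.5 (area = (12/2)·11.500²·sin(360°/12) = 396.75 mm²); Subtracting the remaining from the first: starting from the result so far (316.50 mm²), the r=11.5 cylinder at (7, 11.5) partially overlaps it — only the 176.33 mm² overlap (of its 396.75 mm²) is removed, clipping the outline — area = 140.17 mm². Checking containment: the cross-section at z = 4.48 is a subset of the cross-section at z = 1.68.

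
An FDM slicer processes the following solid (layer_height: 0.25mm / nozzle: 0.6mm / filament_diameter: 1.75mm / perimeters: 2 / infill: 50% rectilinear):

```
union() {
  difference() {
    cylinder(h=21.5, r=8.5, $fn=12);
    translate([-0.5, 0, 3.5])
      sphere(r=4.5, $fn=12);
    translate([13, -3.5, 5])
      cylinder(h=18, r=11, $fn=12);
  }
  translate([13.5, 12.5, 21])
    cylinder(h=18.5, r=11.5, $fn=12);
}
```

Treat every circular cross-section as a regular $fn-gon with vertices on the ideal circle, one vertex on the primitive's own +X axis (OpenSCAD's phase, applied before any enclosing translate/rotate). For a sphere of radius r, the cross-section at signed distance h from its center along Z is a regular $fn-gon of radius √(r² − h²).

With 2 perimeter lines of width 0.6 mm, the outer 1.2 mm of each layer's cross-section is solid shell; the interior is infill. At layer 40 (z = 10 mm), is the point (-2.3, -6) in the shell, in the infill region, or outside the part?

infill

At z = 10 mm: the r=8.5 cylinder gives a regular 12-gon of circumradius 8.5 (constant along its height); the sphere at (-0.5, 0) does not reach this height (|z−center|=6.500 > r=4.5); the r=11 cylinder at (13, -3.5) contributes a regular 12-gon of circumradius 11; Subtracting the remaining from the first: starting from the r=8.5 cylinder, the r=11 cylinder at (13, -3.5) partially overlaps it — only the 51.21 mm² overlap (of its 363.00 mm²) is removed, clipping the outline — 1 connected region; the cylinder at (13.5, 12.5) is not intersected at this z (z outside [21, 39.5]); Combining (union): only that combined region is present, so the union is just that shape — 1 connected region. Overall, the cross-section is a single solid region. The nearest boundary edge runs (-0.00, -8.50)→(-4.25, -7.36); distance from the point to it = 1.82 mm. The point is inside the cross-section and 1.82 mm from the nearest boundary — more than the 1.2 mm shell width (2 × 0.6), so it's in the infill interior.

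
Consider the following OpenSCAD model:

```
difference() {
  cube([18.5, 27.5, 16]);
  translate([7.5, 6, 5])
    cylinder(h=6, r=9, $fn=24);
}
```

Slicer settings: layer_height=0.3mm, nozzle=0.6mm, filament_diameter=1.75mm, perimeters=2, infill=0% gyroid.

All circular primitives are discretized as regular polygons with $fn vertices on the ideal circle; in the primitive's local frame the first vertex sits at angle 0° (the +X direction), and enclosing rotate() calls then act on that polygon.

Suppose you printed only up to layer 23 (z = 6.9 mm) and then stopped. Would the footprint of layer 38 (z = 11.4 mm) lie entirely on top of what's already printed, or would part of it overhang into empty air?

Compare the two slices. At z = 6.9: the cube is present — its section is the full 18.5×27.5 rectangle (area 508.75 mm²); the cylinder at (7.5, 6): section is a regular 24-gon, circumradius r=9 (area = (24/2)·9.000²·sin(360°/24) = 251.57 mm²); Taking the first minus the rest: starting from the 18.5×27.5 cube (508.75 mm²), the r=9 cylinder at (7.5, 6) partially overlaps it — only the 214.83 mm² overlap (of its 251.57 mm²) is removed, clipping the outline — area = 293.92 mm². At z = 11.4: the 18.5×27.5 cube contributes its full rectangle (area 508.75 mm²); the cylinder at (7.5, 6) does not reach this height (z outside [5, 11]); Subtracting the remaining from the first: none of the subtracted shapes is present at this height, so the 18.5×27.5 cube is unchanged — area = 508.75 mm². Checking containment: at z = 11.4 the cross-section extends beyond the z = 6.9 cross-section by about 214.83 mm².

part overhangs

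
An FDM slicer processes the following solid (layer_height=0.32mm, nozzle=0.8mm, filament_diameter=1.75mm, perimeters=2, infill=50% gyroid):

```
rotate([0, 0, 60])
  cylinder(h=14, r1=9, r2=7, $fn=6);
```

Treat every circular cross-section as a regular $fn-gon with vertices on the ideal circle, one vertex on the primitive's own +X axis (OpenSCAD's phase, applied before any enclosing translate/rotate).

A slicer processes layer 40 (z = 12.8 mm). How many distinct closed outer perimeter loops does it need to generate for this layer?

1

At z = 12.8 mm: the cone: at t=0.914 of its height the radius interpolates to r₁+(r₂−r₁)t = 7.171, giving a regular 6-gon of that circumradius; (whole slice rotated 60° about Z — lengths, areas and connectivity unchanged). The result has 1 disconnected region.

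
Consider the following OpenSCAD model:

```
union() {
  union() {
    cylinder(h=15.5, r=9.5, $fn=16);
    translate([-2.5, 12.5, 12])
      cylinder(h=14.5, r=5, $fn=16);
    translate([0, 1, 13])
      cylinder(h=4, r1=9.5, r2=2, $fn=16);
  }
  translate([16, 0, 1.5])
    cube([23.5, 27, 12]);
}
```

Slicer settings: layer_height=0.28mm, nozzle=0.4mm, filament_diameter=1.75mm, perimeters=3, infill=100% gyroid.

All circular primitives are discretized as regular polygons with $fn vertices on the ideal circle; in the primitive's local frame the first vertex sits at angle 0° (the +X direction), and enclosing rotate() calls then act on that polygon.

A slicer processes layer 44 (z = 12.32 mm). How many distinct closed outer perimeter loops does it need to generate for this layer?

At z = 12.32 mm: the r=9.5 cylinder contributes a regular 16-gon of circumradius 9.5; the r=5 cylinder at (-2.5, 12.5) contributes a regular 16-gon of circumradius 5; the cone at (0, 1) does not reach this height (z outside [13, 17]); Taking the union: the regions partially overlap (shared area 6.57 mm²), so overlapping operands fuse into one piece — 1 connected region; the 23.5×27 cube at (16, 0) contributes its full rectangle; Combining (union): the 2 present regions are separate (no shared area or edge), so areas and boundary lengths simply add and each stays a separate island — 2 connected regions. The result has 2 disconnected regions.

2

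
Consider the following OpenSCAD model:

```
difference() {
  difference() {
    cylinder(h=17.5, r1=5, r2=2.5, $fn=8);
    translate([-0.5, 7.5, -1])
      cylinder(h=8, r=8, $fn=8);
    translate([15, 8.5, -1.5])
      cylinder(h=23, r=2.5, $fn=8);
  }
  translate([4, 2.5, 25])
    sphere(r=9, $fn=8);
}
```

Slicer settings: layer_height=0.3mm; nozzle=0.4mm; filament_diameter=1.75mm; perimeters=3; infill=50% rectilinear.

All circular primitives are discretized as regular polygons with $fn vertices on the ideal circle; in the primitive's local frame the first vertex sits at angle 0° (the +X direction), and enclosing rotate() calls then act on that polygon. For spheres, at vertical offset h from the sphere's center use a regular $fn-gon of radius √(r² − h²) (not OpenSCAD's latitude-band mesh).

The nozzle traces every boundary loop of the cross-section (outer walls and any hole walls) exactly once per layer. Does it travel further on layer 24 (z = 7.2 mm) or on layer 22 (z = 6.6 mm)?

layer 24 (z = 7.2 mm)

Layer 24 (z = 7.2): the cone contributes a regular 8-gon of circumradius 3.971 (interpolated between r1=5 and r2=2.5 at t=0.411) (perimeter = 2·8·3.971·sin(180°/8) = 24.32 mm); the cylinder at (-0.5, 7.5) does not reach this height (z outside [-1, 7]); the cylinder at (15, 8.5): section is a regular 8-gon, circumradius r=2.5 (perimeter = 2·8·2.500·sin(180°/8) = 15.31 mm); Subtracting the remaining from the first: starting from the cone, the r=2.5 cylinder at (15, 8.5) misses the remaining region (no effect) — boundary = 24.32 mm; the sphere at (4, 2.5) is absent (|z−center|=17.800 > r=9); After the difference (first − rest): none of the subtracted shapes is present at this height, so the result so far is unchanged — boundary = 24.32 mm. So its perimeter = 24.32 mm. Layer 22 (z = 6.6): the cone (r1=5→r2=2.5) has section circumradius 4.057 here — a regular 8-gon (perimeter = 2·8·4.057·sin(180°/8) = 24.84 mm); the r=8 cylinder at (-0.5, 7.5) contributes a regular 8-gon of circumradius 8 (perimeter = 2·8·8.000·sin(180°/8) = 48.98 mm); the r=2.5 cylinder at (15, 8.5) contributes a regular 8-gon of circumradius 2.5 (perimeter = 2·8·2.500·sin(180°/8) = 15.31 mm); After the difference (first − rest): starting from the cone, the r=8 cylinder at (-0.5, 7.5) partially overlaps it — only the 20.92 mm² overlap (of its 181.02 mm²) is removed, clipping the outline; the r=2.5 cylinder at (15, 8.5) misses the remaining region (no effect) — boundary = 22.48 mm; the sphere at (4, 2.5) does not reach this height (|z−center|=18.400 > r=9); After the difference (first − rest): none of the subtracted shapes is present at this height, so the result so far is unchanged — boundary = 22.48 mm. So its perimeter = 22.48 mm. Layer 24 is larger (24.32 vs 22.48 mm).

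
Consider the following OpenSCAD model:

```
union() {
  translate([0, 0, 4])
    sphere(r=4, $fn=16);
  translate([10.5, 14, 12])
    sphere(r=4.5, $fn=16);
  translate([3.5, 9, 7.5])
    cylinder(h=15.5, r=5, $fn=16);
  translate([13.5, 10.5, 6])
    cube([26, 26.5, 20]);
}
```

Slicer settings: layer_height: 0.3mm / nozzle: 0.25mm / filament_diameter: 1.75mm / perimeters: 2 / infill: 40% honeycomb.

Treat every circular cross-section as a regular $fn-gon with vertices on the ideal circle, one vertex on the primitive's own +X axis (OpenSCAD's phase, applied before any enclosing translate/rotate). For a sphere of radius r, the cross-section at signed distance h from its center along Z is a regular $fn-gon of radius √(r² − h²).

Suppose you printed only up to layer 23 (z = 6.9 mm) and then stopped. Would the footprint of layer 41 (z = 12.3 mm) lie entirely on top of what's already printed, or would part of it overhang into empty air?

part overhangs

Compare the two slices. At z = 6.9: the r=4 sphere contributes a regular 16-gon of circumradius √(4²−2.9²) = 2.755 (area = (16/2)·2.755²·sin(360°/16) = 23.24 mm²); the sphere at (10.5, 14) is not intersected at this z (|z−center|=5.100 > r=4.5); the cylinder at (3.5, 9) does not reach this height (z outside [7.5, 23]); the cube at (13.5, 10.5) (footprint 26×26.5) is included at this height (area 689.00 mm²); Combining (union): the 2 present regions are separate (no shared area or edge), so areas and boundary lengths simply add and each stays a separate island — area = 712.24 mm². At z = 12.3: the sphere is not intersected at this z (|z−center|=8.300 > r=4); the r=4.5 sphere at (10.5, 14) contributes a regular 16-gon of circumradius √(4.5²−0.3²) = 4.490 (area = (16/2)·4.490²·sin(360°/16) = 61.72 mm²); the cylinder at (3.5, 9): section is a regular 16-gon, circumradius r=5 (area = (16/2)·5.000²·sin(360°/16) = 76.54 mm²); the 26×26.5 cube at (13.5, 10.5) contributes its full rectangle (area 689.00 mm²); Combining (union): the regions partially overlap — summed areas 827.26 mm² minus the doubly-counted overlap 8.39 mm² gives 818.87 mm² — area = 818.87 mm². Checking containment: at z = 12.3 the cross-section extends beyond the z = 6.9 cross-section by about 129.87 mm².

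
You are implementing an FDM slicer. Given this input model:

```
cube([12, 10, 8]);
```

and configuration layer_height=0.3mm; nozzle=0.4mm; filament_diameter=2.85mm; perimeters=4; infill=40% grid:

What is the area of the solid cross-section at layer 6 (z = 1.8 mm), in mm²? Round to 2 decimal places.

At z = 1.8 mm: the cube is present — its section is the full 12×10 rectangle (area 120.00 mm²). Overall, the cross-section is a single solid region. Net area = 120.00 mm².

120.00 mm²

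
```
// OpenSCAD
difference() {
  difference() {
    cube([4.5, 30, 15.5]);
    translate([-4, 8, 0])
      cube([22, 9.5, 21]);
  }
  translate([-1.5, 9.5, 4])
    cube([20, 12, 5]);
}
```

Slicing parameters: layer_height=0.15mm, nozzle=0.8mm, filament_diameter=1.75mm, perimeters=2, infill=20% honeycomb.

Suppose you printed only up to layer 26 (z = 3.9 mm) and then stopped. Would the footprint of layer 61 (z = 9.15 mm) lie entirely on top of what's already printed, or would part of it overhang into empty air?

Compare the two slices. At z = 3.9: the cube is present — its section is the full 4.5×30 rectangle (area 135.00 mm²); the cube at (-4, 8) is present — its section is the full 22×9.5 rectangle (area 209.00 mm²); Subtracting the remaining from the first: starting from the 4.5×30 cube (135.00 mm²), the 22×9.5 cube at (-4, 8) partially overlaps it — only the 42.75 mm² overlap (of its 209.00 mm²) is removed, clipping the outline — area = 92.25 mm²; the cube at (-1.5, 9.5) is absent (z outside [4, 9]); Taking the first minus the rest: none of the subtracted shapes is present at this height, so that combined region is unchanged — area = 92.25 mm². At z = 9.15: the cube is present — its section is the full 4.5×30 rectangle (area 135.00 mm²); the cube at (-4, 8) (footprint 22×9.5) is included at this height (area 209.00 mm²); Subtracting the remaining from the first: starting from the 4.5×30 cube (135.00 mm²), the 22×9.5 cube at (-4, 8) partially overlaps it — only the 42.75 mm² overlap (of its 209.00 mm²) is removed, clipping the outline — area = 92.25 mm²; the cube at (-1.5, 9.5) is absent (z outside [4, 9]); After the difference (first − rest): none of the subtracted shapes is present at this height, so that combined region is unchanged — area = 92.25 mm². Checking containment: the cross-section at z = 9.15 is a subset of the cross-section at z = 3.9.

entirely on top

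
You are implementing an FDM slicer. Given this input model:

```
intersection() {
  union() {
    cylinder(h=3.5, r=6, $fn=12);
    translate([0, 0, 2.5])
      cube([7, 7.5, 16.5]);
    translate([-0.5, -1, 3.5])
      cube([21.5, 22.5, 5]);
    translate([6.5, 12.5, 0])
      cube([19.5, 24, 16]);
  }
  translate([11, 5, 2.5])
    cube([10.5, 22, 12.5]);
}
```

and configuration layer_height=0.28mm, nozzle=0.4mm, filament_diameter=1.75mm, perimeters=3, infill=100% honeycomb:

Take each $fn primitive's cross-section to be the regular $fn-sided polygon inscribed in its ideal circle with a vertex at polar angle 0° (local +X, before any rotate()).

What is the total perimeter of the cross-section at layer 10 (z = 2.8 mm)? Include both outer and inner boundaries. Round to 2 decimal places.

At z = 2.8 mm: the r=6 cylinder gives a regular 12-gon of circumradius 6 (constant along its height) (perimeter = 2·12·6.000·sin(180°/12) = 37.27 mm); the cube is present — its section is the full 7×7.5 rectangle (perimeter 29.00 mm); the cube at (-0.5, -1) is absent (z outside [3.5, 8.5]); the cube at (6.5, 12.5) (footprint 19.5×24) is included at this height (perimeter 87.00 mm); Taking the union: the regions partially overlap (shared area 27.00 mm²), so the edge portions inside another operand are dropped and the merged outline is re-measured after clipping — boundary = 131.95 mm; the cube at (11, 5) is present — its section is the full 10.5×22 rectangle (perimeter 65.00 mm); Keeping only the common overlap: the 10.5×22 cube at (11, 5) partially overlaps that combined region; clipping to the common part keeps 152.25 mm² — boundary = 50.00 mm. Overall, the cross-section is a single solid region. Total boundary length (outer) = 50.00 mm.

50.00 mm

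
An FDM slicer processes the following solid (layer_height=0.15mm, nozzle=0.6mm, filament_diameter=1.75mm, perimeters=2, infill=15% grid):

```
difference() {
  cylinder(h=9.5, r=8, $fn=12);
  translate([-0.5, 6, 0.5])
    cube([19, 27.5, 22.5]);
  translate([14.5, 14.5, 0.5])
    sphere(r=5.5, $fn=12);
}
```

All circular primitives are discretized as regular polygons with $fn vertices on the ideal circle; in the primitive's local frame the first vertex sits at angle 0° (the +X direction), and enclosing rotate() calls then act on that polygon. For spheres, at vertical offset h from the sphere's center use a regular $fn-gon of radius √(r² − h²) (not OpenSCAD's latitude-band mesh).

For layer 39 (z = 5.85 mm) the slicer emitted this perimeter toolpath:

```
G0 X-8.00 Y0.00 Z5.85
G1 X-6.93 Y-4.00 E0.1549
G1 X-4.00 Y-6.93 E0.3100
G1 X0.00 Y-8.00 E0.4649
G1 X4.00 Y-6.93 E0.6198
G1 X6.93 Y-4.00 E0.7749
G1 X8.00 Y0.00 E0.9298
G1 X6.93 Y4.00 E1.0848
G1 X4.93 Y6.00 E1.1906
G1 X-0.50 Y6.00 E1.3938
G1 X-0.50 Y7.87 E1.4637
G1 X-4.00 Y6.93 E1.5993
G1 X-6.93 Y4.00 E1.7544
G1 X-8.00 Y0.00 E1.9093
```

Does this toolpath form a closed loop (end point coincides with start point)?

yes

Start point (G0): (-8.00, 0.00). End point (last G1): the path returns to the start — closed.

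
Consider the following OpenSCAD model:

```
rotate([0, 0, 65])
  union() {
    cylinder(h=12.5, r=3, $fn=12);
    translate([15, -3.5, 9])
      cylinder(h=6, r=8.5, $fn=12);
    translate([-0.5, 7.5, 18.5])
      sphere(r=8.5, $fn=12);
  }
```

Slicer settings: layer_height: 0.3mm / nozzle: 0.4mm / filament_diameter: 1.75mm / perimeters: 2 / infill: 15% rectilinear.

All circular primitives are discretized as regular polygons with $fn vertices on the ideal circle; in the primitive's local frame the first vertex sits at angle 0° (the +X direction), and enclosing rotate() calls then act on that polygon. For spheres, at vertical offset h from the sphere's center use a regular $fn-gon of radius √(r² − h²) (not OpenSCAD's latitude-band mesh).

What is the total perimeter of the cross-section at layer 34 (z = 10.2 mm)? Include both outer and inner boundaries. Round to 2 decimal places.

82.82 mm

At z = 10.2 mm: the r=3 cylinder gives a regular 12-gon of circumradius 3 (constant along its height) (perimeter = 2·12·3.000·sin(180°/12) = 18.63 mm); the r=8.5 cylinder at (15, -3.5) contributes a regular 12-gon of circumradius 8.5 (perimeter = 2·12·8.500·sin(180°/12) = 52.80 mm); the r=8.5 sphere at (-0.5, 7.5) slices to a regular 12-gon of circumradius 1.833 (√(r²−h²) with h=8.3 from center) (perimeter = 2·12·1.833·sin(180°/12) = 11.39 mm); Combining (union): the 3 present regions are separate (no shared area or edge), so areas and boundary lengths simply add and each stays a separate island — boundary = 82.82 mm; (rotated 65° about Z; rotation is an isometry so areas/perimeters/island counts are preserved). Overall, the cross-section has 3 separate islands. Total boundary length (outer) = 82.82 mm.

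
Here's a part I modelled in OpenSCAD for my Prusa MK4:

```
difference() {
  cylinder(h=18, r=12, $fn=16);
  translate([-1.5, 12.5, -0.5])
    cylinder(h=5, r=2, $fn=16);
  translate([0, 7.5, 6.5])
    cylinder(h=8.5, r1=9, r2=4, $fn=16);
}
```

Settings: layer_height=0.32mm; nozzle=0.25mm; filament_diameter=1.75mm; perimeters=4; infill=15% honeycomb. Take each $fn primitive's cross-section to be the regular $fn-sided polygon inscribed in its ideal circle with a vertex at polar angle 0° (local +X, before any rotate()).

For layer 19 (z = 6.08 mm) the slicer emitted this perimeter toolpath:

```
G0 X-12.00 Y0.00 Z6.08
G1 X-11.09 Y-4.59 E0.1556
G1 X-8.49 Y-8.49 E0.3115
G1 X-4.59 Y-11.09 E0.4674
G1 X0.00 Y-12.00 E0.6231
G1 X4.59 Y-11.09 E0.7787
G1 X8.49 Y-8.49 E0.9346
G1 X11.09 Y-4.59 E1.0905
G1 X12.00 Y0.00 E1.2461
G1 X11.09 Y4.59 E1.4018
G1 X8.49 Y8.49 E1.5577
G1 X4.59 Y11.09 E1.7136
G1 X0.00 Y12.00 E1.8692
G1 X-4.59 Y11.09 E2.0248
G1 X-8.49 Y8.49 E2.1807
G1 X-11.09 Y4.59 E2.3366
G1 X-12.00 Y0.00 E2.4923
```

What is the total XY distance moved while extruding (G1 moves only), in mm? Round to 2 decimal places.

Sum the Euclidean lengths of each G1 segment: total = 74.93 mm.

74.93 mm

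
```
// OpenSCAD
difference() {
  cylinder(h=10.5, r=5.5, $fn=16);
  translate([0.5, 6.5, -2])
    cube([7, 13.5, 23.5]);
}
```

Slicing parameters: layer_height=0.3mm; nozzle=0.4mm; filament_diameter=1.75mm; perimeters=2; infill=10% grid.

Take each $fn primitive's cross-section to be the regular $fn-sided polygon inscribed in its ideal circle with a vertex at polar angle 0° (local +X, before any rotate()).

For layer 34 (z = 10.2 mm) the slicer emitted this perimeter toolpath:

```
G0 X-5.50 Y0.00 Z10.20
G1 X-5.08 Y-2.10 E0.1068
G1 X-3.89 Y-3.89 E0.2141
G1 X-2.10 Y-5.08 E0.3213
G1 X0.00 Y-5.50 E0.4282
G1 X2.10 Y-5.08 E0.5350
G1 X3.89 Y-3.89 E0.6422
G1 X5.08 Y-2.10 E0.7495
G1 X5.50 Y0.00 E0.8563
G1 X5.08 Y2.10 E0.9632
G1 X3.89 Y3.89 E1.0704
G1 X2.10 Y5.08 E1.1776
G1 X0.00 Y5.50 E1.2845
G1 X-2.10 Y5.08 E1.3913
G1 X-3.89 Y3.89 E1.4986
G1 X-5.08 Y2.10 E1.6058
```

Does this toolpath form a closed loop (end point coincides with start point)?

Start point (G0): (-5.50, 0.00). End point (last G1): the path does not return to the start — open.

no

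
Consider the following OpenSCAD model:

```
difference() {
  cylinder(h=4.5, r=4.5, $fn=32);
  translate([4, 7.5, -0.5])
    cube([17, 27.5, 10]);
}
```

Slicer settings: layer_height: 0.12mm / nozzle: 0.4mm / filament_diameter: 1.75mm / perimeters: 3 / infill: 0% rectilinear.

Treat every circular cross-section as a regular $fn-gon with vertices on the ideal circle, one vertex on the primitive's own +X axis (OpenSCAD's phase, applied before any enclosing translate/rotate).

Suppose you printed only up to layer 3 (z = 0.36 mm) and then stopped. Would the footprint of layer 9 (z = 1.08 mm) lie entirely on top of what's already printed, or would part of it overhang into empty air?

Compare the two slices. At z = 0.36: the cylinder: section is a regular 32-gon, circumradius r=4.5 (area = (32/2)·4.500²·sin(360°/32) = 63.21 mm²); the cube at (4, 7.5) is present — its section is the full 17×27.5 rectangle (area 467.50 mm²); Taking the first minus the rest: starting from the r=4.5 cylinder (63.21 mm²), the 17×27.5 cube at (4, 7.5) misses the remaining region (no effect) — area = 63.21 mm². At z = 1.08: the cylinder: section is a regular 32-gon, circumradius r=4.5 (area = (32/2)·4.500²·sin(360°/32) = 63.21 mm²); the cube at (4, 7.5) (footprint 17×27.5) is included at this height (area 467.50 mm²); Taking the first minus the rest: starting from the r=4.5 cylinder (63.21 mm²), the 17×27.5 cube at (4, 7.5) misses the remaining region (no effect) — area = 63.21 mm². Checking containment: the cross-section at z = 1.08 is a subset of the cross-section at z = 0.36.

entirely on top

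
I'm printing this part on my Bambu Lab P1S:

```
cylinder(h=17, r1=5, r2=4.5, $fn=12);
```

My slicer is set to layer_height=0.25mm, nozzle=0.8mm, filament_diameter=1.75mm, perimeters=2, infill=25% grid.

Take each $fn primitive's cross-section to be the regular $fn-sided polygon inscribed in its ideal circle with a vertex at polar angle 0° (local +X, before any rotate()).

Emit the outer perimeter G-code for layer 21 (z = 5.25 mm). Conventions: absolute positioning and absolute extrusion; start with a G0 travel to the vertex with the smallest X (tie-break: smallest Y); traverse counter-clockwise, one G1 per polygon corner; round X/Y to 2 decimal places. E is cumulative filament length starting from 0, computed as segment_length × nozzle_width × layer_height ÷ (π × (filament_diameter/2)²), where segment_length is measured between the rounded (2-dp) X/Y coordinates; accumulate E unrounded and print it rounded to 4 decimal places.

G0 X-4.85 Y0.00 Z5.25
G1 X-4.20 Y-2.42 E0.2084
G1 X-2.42 Y-4.20 E0.4177
G1 X0.00 Y-4.85 E0.6260
G1 X2.42 Y-4.20 E0.8344
G1 X4.20 Y-2.42 E1.0437
G1 X4.85 Y0.00 E1.2521
G1 X4.20 Y2.42 E1.4604
G1 X2.42 Y4.20 E1.6697
G1 X0.00 Y4.85 E1.8781
G1 X-2.42 Y4.20 E2.0864
G1 X-4.20 Y2.42 E2.2957
G1 X-4.85 Y0.00 E2.5041

At z = 5.25 mm: the cone (r1=5→r2=4.5) has section circumradius 4.846 here — a regular 12-gon. The outline is a single polygon with 12 vertices. Extrusion per mm of travel: 0.8 × 0.25 / (π × 0.875²) = 0.083150. Accumulating E over each segment gives final E = 2.5041.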